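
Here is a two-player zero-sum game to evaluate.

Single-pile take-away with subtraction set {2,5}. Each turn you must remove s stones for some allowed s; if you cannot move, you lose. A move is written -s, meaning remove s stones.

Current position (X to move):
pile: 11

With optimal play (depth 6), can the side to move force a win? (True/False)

[11] X move#1: -2:-1/9*, -5:-1/6
[9] O move#2: -2:+1/7*, -5:+1/4
[7] X move#3: -2:-1/5*, -5:-1/2
[5] O move#4: -2:-1/3, -5:+1/0*
[0] end (terminal -1, X#5); searched 11 to 6

X winning at [11]: False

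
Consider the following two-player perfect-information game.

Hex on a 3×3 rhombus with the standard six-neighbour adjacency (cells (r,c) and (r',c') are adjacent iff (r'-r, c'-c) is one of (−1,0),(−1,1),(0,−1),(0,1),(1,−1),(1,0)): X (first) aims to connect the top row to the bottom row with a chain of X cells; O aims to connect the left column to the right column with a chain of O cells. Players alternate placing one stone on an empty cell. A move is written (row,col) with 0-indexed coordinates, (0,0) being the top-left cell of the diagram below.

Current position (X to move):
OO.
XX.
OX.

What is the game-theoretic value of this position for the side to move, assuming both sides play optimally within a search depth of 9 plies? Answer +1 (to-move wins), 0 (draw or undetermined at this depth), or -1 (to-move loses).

[OO./XX./OX.] X move#1: (0,2):+1/OOX/XX./OX.*, (1,2):-1/OO./XXX/OX., (2,2):-1/OO./XX./OXX
[OOX/XX./OX.] end (terminal -1, O#2); searched OO./XX./OX. to 9

value(OO./XX./OX., X) = +1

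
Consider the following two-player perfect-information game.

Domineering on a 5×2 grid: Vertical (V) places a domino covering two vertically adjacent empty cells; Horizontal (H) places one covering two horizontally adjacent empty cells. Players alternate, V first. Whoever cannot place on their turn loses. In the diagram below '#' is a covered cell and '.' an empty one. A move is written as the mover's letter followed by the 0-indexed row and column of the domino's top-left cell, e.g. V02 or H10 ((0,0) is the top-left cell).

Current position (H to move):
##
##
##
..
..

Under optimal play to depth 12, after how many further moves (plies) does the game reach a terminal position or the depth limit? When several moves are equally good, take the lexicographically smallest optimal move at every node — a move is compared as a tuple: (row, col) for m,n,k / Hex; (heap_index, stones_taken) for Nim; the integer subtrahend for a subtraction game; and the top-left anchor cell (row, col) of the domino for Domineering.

ply 1, H at ##/##/##/../.. | H30=+1→##/##/##/##/..*; H40=+1→##/##/##/../##
ply 2: ##/##/##/##/.. is terminal -1 (V); from ##/##/##/../.. depth 12

PV length from [##/##/##/../..]: 1 ply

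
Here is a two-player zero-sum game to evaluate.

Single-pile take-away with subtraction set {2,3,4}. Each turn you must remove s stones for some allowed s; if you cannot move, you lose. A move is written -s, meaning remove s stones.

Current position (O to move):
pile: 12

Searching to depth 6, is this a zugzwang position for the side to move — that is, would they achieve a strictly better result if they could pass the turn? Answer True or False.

zugzwang(12, O) = True

ply 1, O at 12 | -2=-1→10*; -3=-1→9; -4=-1→8
ply 2, X at 10 | -2=-1→8; -3=+1→7*; -4=+1→6
ply 3, O at 7 | -2=-1→5*; -3=-1→4; -4=-1→3
ply 4, X at 5 | -2=-1→3; -3=-1→2; -4=+1→1*
ply 5: 1 is terminal -1 (O); from 12 depth 6
pass branch (X moves first from the same position):
  | ply 1, X at 12 | -2=-1→10*; -3=-1→9; -4=-1→8
  | ply 2, O at 10 | -2=-1→8; -3=+1→7*; -4=+1→6
  | ply 3, X at 7 | -2=-1→5*; -3=-1→4; -4=-1→3
  | ply 4, O at 5 | -2=-1→3; -3=-1→2; -4=+1→1*
  | ply 5: 1 is terminal -1 (X); from 12 depth 6
O moving scores -1; O passing scores +1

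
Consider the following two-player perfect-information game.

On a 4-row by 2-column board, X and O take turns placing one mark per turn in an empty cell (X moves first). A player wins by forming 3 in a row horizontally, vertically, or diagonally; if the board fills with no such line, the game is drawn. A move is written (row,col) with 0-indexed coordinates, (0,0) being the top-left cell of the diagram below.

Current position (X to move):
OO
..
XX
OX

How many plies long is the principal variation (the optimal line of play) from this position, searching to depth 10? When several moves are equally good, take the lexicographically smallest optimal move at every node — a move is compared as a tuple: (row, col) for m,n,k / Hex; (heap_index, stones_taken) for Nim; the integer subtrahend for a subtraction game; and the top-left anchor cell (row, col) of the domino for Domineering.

[OO/../XX/OX] X move#1: (1,0):+0/OO/X./XX/OX, (1,1):+1/OO/.X/XX/OX*
[OO/.X/XX/OX] end (terminal -1, O#2); searched OO/../XX/OX to 10

PV length from [OO/../XX/OX]: 1 ply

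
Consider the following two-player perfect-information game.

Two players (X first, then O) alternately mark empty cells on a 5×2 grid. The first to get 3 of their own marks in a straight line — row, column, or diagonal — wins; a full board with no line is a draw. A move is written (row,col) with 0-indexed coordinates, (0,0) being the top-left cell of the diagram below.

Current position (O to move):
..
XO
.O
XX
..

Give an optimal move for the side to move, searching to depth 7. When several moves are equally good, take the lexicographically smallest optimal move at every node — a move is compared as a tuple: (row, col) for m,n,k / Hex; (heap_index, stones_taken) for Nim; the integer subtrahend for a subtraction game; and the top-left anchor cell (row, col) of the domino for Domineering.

O's best at [../XO/.O/XX/..]: (0,1)

p1 O@[../XO/.O/XX/..]: (0,0)[O./XO/.O/XX/..]-1 (0,1)[.O/XO/.O/XX/..]+1* (2,0)[../XO/OO/XX/..]+0 (4,0)[../XO/.O/XX/O.]-1 (4,1)[../XO/.O/XX/.O]-1
p2 X@[.O/XO/.O/XX/..] terminal -1; root [../XO/.O/XX/..] d7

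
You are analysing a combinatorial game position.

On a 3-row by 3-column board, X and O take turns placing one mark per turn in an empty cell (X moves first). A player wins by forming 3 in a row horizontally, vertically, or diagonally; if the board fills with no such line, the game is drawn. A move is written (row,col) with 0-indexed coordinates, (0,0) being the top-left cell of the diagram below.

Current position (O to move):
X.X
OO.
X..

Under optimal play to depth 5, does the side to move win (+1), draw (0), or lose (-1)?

p1 O@[X.X/OO./X..]: (0,1)[XOX/OO./X..]+1* (1,2)[X.X/OOO/X..]+1 (2,1)[X.X/OO./XO.]-1 (2,2)[X.X/OO./X.O]-1
p2 X@[XOX/OO./X..]: (1,2)[XOX/OOX/X..]-1* (2,1)[XOX/OO./XX.]-1 (2,2)[XOX/OO./X.X]-1
p3 O@[XOX/OOX/X..]: (2,1)[XOX/OOX/XO.]+1* (2,2)[XOX/OOX/X.O]+0
p4 X@[XOX/OOX/XO.] terminal -1; root [X.X/OO./X..] d5

value(X.X/OO./X.., O) = +1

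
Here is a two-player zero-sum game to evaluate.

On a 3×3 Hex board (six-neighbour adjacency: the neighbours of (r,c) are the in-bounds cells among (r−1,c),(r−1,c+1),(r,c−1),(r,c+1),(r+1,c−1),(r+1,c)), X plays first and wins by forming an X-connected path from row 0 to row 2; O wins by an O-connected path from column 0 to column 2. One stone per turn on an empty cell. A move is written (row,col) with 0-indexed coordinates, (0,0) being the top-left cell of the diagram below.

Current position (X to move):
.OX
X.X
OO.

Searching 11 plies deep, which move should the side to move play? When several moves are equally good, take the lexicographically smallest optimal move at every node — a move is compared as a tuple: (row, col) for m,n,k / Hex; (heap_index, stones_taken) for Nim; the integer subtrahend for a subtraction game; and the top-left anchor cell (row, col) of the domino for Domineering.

X's best at [.OX/X.X/OO.]: (2,2)

p1 X@[.OX/X.X/OO.]: (0,0)[XOX/X.X/OO.]-1 (1,1)[.OX/XXX/OO.]-1 (2,2)[.OX/X.X/OOX]+1*
p2 O@[.OX/X.X/OOX] terminal -1; root [.OX/X.X/OO.] d11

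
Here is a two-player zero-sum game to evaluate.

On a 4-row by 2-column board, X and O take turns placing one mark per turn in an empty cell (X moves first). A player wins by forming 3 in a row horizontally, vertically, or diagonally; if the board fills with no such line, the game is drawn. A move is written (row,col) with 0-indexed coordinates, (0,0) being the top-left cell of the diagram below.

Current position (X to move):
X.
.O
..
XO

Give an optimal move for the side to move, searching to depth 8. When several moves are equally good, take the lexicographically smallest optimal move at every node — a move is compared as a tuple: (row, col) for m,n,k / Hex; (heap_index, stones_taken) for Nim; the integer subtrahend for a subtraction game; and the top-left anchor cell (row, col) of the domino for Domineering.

p1 X@[X./.O/../XO]: (0,1)[XX/.O/../XO]-1 (1,0)[X./XO/../XO]-1 (2,0)[X./.O/X./XO]-1 (2,1)[X./.O/.X/XO]+0*
p2 O@[X./.O/.X/XO]: (0,1)[XO/.O/.X/XO]+0* (1,0)[X./OO/.X/XO]+0 (2,0)[X./.O/OX/XO]+0
p3 X@[XO/.O/.X/XO]: (1,0)[XO/XO/.X/XO]+0* (2,0)[XO/.O/XX/XO]+0
p4 O@[XO/XO/.X/XO]: (2,0)[XO/XO/OX/XO]+0*
p5 X@[XO/XO/OX/XO] terminal +0; root [X./.O/../XO] d8

X's best at [X./.O/../XO]: (2,1)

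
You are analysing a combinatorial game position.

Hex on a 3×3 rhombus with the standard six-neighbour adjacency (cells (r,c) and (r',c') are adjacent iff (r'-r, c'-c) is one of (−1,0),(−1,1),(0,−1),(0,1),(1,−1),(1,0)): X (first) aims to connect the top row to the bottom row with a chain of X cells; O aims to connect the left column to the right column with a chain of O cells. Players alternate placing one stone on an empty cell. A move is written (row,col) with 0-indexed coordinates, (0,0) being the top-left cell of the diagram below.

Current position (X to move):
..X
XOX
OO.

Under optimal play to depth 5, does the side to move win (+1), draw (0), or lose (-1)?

p1 X@[..X/XOX/OO.]: (0,0)[X.X/XOX/OO.]-1 (0,1)[.XX/XOX/OO.]-1 (2,2)[..X/XOX/OOX]+1*
p2 O@[..X/XOX/OOX] terminal -1; root [..X/XOX/OO.] d5

value(..X/XOX/OO., X) = +1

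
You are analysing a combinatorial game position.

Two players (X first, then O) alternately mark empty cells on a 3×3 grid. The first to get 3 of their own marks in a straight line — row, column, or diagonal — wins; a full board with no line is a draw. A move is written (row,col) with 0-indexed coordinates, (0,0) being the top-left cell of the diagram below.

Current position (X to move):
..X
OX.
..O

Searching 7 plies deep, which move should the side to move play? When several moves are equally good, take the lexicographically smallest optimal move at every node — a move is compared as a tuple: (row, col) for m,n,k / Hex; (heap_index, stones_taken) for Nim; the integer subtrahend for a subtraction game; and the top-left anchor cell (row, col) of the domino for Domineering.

[..X/OX./..O] X move#1: (0,0):+1/X.X/OX./..O*, (0,1):+1/.XX/OX./..O, (1,2):-1/..X/OXX/..O, (2,0):+1/..X/OX./X.O, (2,1):+1/..X/OX./.XO
[X.X/OX./..O] O move#2: (0,1):-1/XOX/OX./..O*, (1,2):-1/X.X/OXO/..O, (2,0):-1/X.X/OX./O.O, (2,1):-1/X.X/OX./.OO
[XOX/OX./..O] X move#3: (1,2):+0/XOX/OXX/..O, (2,0):+1/XOX/OX./X.O*, (2,1):+0/XOX/OX./.XO
[XOX/OX./X.O] end (terminal -1, O#4); searched ..X/OX./..O to 7

X's best at [..X/OX./..O]: (0,0)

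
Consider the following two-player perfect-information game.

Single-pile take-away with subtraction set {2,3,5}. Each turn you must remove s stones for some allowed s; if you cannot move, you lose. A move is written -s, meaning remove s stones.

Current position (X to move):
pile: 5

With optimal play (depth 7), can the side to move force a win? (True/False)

X winning at [5]: True

[5] X move#1: -2:-1/3, -3:-1/2, -5:+1/0*
[0] end (terminal -1, O#2); searched 5 to 7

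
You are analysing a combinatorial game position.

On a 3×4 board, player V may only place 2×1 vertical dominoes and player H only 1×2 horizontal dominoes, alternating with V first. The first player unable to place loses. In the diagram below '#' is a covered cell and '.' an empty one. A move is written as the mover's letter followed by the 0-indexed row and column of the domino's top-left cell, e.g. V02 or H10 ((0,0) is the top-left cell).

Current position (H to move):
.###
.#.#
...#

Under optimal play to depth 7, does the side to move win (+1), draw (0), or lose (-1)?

value(.###/.#.#/...#, H) = -1

ply 1, H at .###/.#.#/...# | H20=-1→.###/.#.#/##.#*; H21=-1→.###/.#.#/.###
ply 2, V at .###/.#.#/##.# | V00=+1→####/##.#/##.#*; V12=+1→.###/.###/####
ply 3: ####/##.#/##.# is terminal -1 (H); from .###/.#.#/...# depth 7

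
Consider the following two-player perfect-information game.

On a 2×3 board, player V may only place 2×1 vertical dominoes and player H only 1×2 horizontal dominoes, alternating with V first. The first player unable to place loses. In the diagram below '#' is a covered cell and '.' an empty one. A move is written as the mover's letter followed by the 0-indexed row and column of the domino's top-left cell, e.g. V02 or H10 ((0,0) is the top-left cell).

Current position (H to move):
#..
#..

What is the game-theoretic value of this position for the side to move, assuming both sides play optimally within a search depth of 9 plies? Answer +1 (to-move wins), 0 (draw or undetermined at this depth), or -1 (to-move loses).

ply 1, H at #../#.. | H01=+1→###/#..*; H11=+1→#../###
ply 2: ###/#.. is terminal -1 (V); from #../#.. depth 9

value(#../#.., H) = +1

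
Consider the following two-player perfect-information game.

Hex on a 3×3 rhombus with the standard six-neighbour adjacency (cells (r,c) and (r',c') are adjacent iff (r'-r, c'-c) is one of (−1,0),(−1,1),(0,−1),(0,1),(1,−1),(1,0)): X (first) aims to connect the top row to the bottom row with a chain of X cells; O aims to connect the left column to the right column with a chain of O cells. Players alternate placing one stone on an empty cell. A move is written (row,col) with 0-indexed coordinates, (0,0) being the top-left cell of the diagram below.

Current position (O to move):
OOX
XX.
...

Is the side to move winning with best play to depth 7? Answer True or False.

O winning at [OOX/XX./...]: False

ply 1, O at OOX/XX./... | (1,2)=-1→OOX/XXO/...*; (2,0)=-1→OOX/XX./O..; (2,1)=-1→OOX/XX./.O.; (2,2)=-1→OOX/XX./..O
ply 2, X at OOX/XXO/... | (2,0)=+1→OOX/XXO/X..*; (2,1)=+1→OOX/XXO/.X.; (2,2)=+1→OOX/XXO/..X
ply 3: OOX/XXO/X.. is terminal -1 (O); from OOX/XX./... depth 7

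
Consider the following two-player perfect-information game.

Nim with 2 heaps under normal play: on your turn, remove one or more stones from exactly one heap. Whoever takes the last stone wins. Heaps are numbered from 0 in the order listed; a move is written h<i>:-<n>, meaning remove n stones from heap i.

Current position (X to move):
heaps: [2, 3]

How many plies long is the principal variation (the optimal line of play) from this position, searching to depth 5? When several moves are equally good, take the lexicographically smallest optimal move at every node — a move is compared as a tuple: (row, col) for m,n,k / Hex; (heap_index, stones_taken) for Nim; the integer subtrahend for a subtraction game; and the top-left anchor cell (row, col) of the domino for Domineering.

PV length from [(2,3)]: 5 plies

ply 1, X at (2,3) | h0:-1=-1→(1,3); h0:-2=-1→(0,3); h1:-1=+1→(2,2)*; h1:-2=-1→(2,1); h1:-3=-1→(2,0)
ply 2, O at (2,2) | h0:-1=-1→(1,2)*; h0:-2=-1→(0,2); h1:-1=-1→(2,1); h1:-2=-1→(2,0)
ply 3, X at (1,2) | h0:-1=-1→(0,2); h1:-1=+1→(1,1)*; h1:-2=-1→(1,0)
ply 4, O at (1,1) | h0:-1=-1→(0,1)*; h1:-1=-1→(1,0)
ply 5, X at (0,1) | h1:-1=+1→(0,0)*
ply 6: (0,0) is terminal -1 (O); from (2,3) depth 5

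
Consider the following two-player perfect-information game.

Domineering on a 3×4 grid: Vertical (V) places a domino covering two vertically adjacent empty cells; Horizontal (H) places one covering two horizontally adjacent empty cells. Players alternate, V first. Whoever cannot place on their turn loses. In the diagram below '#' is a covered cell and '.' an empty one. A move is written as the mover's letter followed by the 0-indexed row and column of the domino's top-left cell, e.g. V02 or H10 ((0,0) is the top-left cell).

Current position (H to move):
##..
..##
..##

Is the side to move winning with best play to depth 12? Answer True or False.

H winning at [##../..##/..##]: True

ply 1, H at ##../..##/..## | H02=-1→####/..##/..##; H10=+1→##../####/..##*; H20=+1→##../..##/####
ply 2: ##../####/..## is terminal -1 (V); from ##../..##/..## depth 12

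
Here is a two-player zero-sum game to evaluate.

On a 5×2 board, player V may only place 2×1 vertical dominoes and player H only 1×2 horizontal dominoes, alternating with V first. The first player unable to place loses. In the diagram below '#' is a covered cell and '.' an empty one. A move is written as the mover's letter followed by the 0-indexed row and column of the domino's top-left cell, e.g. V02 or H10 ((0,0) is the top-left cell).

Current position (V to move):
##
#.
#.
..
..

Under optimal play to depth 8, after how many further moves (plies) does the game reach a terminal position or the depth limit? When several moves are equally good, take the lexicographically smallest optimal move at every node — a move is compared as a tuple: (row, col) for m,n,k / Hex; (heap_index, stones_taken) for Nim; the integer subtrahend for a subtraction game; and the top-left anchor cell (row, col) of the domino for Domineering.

[##/#./#./../..] V move#1: V11:-1/##/##/##/../.., V21:-1/##/#./##/.#/.., V30:+1/##/#./#./#./#.*, V31:+1/##/#./#./.#/.#
[##/#./#./#./#.] end (terminal -1, H#2); searched ##/#./#./../.. to 8

PV length from [##/#./#./../..]: 1 ply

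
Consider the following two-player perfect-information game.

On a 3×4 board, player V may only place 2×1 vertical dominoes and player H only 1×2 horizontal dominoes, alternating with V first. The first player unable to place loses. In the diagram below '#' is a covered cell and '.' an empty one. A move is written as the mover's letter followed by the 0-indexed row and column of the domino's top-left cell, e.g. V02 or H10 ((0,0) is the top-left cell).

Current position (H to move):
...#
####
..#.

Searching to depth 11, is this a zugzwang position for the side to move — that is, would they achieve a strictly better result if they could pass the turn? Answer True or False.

zugzwang(...#/####/..#., H) = False

ply 1, H at ...#/####/..#. | H00=+1→##.#/####/..#.*; H01=+1→.###/####/..#.; H20=+1→...#/####/###.
ply 2: ##.#/####/..#. is terminal -1 (V); from ...#/####/..#. depth 11
pass branch (V moves first from the same position):
  | ply 1: ...#/####/..#. is terminal -1 (V); from ...#/####/..#. depth 11
H moving scores +1; H passing scores +1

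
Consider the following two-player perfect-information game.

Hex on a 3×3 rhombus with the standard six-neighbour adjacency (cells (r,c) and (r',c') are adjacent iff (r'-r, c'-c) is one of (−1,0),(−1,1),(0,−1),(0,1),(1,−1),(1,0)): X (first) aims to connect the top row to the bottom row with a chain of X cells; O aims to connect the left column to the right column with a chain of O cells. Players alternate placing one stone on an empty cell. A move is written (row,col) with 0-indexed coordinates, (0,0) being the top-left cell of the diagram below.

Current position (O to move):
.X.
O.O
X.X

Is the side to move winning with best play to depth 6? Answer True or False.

[.X./O.O/X.X] O move#1: (0,0):-1/OX./O.O/X.X, (0,2):-1/.XO/O.O/X.X, (1,1):+1/.X./OOO/X.X*, (2,1):-1/.X./O.O/XOX
[.X./OOO/X.X] end (terminal -1, X#2); searched .X./O.O/X.X to 6

O winning at [.X./O.O/X.X]: True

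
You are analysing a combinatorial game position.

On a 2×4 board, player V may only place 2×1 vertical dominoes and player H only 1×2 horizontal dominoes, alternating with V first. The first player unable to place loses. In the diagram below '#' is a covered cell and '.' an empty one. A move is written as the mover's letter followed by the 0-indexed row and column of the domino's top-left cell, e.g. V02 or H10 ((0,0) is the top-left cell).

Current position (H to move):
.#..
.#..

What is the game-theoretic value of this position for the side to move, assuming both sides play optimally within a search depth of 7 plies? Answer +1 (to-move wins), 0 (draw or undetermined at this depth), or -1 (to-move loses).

p1 H@[.#../.#..]: H02[.###/.#..]+1* H12[.#../.###]+1
p2 V@[.###/.#..]: V00[####/##..]-1*
p3 H@[####/##..]: H12[####/####]+1*
p4 V@[####/####] terminal -1; root [.#../.#..] d7

value(.#../.#.., H) = +1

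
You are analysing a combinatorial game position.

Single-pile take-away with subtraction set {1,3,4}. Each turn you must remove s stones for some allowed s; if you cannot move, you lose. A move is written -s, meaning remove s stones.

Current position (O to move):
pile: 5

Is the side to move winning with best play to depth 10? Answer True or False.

[5] O move#1: -1:-1/4, -3:+1/2*, -4:-1/1
[2] X move#2: -1:-1/1*
[1] O move#3: -1:+1/0*
[0] end (terminal -1, X#4); searched 5 to 10

O winning at [5]: True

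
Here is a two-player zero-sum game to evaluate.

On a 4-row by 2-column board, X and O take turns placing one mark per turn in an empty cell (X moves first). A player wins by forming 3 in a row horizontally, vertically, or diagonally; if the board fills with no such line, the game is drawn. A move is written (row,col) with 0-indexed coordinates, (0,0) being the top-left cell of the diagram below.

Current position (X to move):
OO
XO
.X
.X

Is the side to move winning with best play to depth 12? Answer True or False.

ply 1, X at OO/XO/.X/.X | (2,0)=+0→OO/XO/XX/.X*; (3,0)=+0→OO/XO/.X/XX
ply 2, O at OO/XO/XX/.X | (3,0)=+0→OO/XO/XX/OX*
ply 3: OO/XO/XX/OX is terminal +0 (X); from OO/XO/.X/.X depth 12

X winning at [OO/XO/.X/.X]: False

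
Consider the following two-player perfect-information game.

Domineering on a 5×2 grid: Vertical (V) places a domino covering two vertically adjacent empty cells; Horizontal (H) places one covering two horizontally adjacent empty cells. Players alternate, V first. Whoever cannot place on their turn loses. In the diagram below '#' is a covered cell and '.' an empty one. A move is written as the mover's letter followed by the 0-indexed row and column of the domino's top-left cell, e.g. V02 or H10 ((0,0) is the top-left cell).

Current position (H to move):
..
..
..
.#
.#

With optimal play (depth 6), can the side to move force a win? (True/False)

H winning at [../../../.#/.#]: True

p1 H@[../../../.#/.#]: H00[##/../../.#/.#]-1 H10[../##/../.#/.#]+1* H20[../../##/.#/.#]-1
p2 V@[../##/../.#/.#]: V20[../##/#./##/.#]-1* V30[../##/../##/##]-1
p3 H@[../##/#./##/.#]: H00[##/##/#./##/.#]+1*
p4 V@[##/##/#./##/.#] terminal -1; root [../../../.#/.#] d6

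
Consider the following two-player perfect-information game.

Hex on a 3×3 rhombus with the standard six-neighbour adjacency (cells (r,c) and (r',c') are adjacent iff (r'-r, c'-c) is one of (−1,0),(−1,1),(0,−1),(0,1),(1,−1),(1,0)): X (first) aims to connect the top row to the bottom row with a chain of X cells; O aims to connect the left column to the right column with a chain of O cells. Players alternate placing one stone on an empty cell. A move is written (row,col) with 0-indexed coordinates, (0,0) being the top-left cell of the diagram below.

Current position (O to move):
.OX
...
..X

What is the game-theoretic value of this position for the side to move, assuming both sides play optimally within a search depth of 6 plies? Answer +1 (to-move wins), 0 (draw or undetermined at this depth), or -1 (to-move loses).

p1 O@[.OX/.../..X]: (0,0)[OOX/.../..X]-1* (1,0)[.OX/O../..X]-1 (1,1)[.OX/.O./..X]-1 (1,2)[.OX/..O/..X]-1 (2,0)[.OX/.../O.X]-1 (2,1)[.OX/.../.OX]-1
p2 X@[OOX/.../..X]: (1,0)[OOX/X../..X]+1* (1,1)[OOX/.X./..X]+1 (1,2)[OOX/..X/..X]+1 (2,0)[OOX/.../X.X]+1 (2,1)[OOX/.../.XX]+1
p3 O@[OOX/X../..X]: (1,1)[OOX/XO./..X]-1* (1,2)[OOX/X.O/..X]-1 (2,0)[OOX/X../O.X]-1 (2,1)[OOX/X../.OX]-1
p4 X@[OOX/XO./..X]: (1,2)[OOX/XOX/..X]+1* (2,0)[OOX/XO./X.X]-1 (2,1)[OOX/XO./.XX]-1
p5 O@[OOX/XOX/..X] terminal -1; root [.OX/.../..X] d6

value(.OX/.../..X, O) = -1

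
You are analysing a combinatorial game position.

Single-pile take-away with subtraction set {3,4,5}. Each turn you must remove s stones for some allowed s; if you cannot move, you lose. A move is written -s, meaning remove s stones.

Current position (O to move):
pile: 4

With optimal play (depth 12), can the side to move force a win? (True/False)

O winning at [4]: True

p1 O@[4]: -3[1]+1* -4[0]+1
p2 X@[1] terminal -1; root [4] d12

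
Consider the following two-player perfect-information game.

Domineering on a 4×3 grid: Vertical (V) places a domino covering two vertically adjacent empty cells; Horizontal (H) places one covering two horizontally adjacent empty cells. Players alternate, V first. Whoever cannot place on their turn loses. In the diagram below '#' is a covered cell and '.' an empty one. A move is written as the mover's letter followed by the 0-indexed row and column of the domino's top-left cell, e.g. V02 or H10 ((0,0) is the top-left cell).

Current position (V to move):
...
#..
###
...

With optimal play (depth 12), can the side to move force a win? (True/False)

V winning at [.../#../###/...]: True

p1 V@[.../#../###/...]: V01[.#./##./###/...]+1* V02[..#/#.#/###/...]-1
p2 H@[.#./##./###/...]: H30[.#./##./###/##.]-1* H31[.#./##./###/.##]-1
p3 V@[.#./##./###/##.]: V02[.##/###/###/##.]+1*
p4 H@[.##/###/###/##.] terminal -1; root [.../#../###/...] d12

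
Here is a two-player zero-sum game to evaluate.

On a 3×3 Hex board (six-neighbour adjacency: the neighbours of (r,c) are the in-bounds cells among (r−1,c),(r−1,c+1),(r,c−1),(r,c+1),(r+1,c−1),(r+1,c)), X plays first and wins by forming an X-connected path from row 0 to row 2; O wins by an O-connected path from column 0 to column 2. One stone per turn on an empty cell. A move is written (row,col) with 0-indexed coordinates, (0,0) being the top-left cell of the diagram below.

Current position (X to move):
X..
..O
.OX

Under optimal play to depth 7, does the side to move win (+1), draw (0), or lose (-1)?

ply 1, X at X../..O/.OX | (0,1)=-1→XX./..O/.OX; (0,2)=-1→X.X/..O/.OX; (1,0)=-1→X../X.O/.OX; (1,1)=-1→X../.XO/.OX; (2,0)=+1→X../..O/XOX*
ply 2, O at X../..O/XOX | (0,1)=-1→XO./..O/XOX*; (0,2)=-1→X.O/..O/XOX; (1,0)=-1→X../O.O/XOX; (1,1)=-1→X../.OO/XOX
ply 3, X at XO./..O/XOX | (0,2)=+1→XOX/..O/XOX*; (1,0)=+1→XO./X.O/XOX; (1,1)=+1→XO./.XO/XOX
ply 4, O at XOX/..O/XOX | (1,0)=-1→XOX/O.O/XOX*; (1,1)=-1→XOX/.OO/XOX
ply 5, X at XOX/O.O/XOX | (1,1)=+1→XOX/OXO/XOX*
ply 6: XOX/OXO/XOX is terminal -1 (O); from X../..O/.OX depth 7

value(X../..O/.OX, X) = +1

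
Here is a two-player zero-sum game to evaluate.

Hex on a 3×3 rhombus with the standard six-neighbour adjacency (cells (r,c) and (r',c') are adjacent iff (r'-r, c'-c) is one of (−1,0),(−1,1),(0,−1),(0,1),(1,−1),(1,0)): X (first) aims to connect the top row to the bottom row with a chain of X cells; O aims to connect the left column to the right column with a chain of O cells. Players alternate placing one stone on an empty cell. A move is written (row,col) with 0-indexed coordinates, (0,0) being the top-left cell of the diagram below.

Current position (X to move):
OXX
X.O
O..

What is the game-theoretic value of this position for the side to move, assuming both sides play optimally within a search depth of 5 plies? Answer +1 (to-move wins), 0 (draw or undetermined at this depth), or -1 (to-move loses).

[OXX/X.O/O..] X move#1: (1,1):-1/OXX/XXO/O..*, (2,1):-1/OXX/X.O/OX., (2,2):-1/OXX/X.O/O.X
[OXX/XXO/O..] O move#2: (2,1):+1/OXX/XXO/OO.*, (2,2):-1/OXX/XXO/O.O
[OXX/XXO/OO.] end (terminal -1, X#3); searched OXX/X.O/O.. to 5

value(OXX/X.O/O.., X) = -1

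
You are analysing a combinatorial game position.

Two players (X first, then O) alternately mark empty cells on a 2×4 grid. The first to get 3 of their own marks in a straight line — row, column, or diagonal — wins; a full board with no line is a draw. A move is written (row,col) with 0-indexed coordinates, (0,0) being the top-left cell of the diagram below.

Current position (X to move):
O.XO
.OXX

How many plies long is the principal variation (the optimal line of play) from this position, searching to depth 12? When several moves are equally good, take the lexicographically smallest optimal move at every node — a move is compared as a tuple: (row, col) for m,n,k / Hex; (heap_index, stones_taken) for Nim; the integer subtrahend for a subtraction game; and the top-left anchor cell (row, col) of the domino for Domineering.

p1 X@[O.XO/.OXX]: (0,1)[OXXO/.OXX]+0* (1,0)[O.XO/XOXX]+0
p2 O@[OXXO/.OXX]: (1,0)[OXXO/OOXX]+0*
p3 X@[OXXO/OOXX] terminal +0; root [O.XO/.OXX] d12

PV length from [O.XO/.OXX]: 2 plies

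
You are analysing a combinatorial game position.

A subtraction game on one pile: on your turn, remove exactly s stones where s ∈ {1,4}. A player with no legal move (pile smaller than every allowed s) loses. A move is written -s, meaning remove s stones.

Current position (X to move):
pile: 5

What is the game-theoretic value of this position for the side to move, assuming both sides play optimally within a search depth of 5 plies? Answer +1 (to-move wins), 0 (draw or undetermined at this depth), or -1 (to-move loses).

ply 1, X at 5 | -1=-1→4*; -4=-1→1
ply 2, O at 4 | -1=-1→3; -4=+1→0*
ply 3: 0 is terminal -1 (X); from 5 depth 5

value(5, X) = -1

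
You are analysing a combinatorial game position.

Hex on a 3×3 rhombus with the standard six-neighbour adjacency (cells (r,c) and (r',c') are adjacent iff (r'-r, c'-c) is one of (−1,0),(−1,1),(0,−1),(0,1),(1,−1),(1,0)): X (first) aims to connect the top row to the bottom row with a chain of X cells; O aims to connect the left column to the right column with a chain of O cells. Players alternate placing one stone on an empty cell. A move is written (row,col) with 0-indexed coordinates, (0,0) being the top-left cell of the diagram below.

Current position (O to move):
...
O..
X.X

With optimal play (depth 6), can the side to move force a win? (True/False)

[.../O../X.X] O move#1: (0,0):-1/O../O../X.X, (0,1):-1/.O./O../X.X, (0,2):+1/..O/O../X.X*, (1,1):+1/.../OO./X.X, (1,2):-1/.../O.O/X.X, (2,1):-1/.../O../XOX
[..O/O../X.X] X move#2: (0,0):-1/X.O/O../X.X*, (0,1):-1/.XO/O../X.X, (1,1):-1/..O/OX./X.X, (1,2):-1/..O/O.X/X.X, (2,1):-1/..O/O../XXX
[X.O/O../X.X] O move#3: (0,1):+1/XOO/O../X.X*, (1,1):+1/X.O/OO./X.X, (1,2):+1/X.O/O.O/X.X, (2,1):+1/X.O/O../XOX
[XOO/O../X.X] end (terminal -1, X#4); searched .../O../X.X to 6

O winning at [.../O../X.X]: True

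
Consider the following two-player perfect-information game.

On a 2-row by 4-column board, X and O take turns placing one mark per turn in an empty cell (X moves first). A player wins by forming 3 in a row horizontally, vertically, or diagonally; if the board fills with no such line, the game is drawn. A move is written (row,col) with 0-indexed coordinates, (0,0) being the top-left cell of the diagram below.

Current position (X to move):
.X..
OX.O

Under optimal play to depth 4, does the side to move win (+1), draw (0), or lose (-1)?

value(.X../OX.O, X) = +1

ply 1, X at .X../OX.O | (0,0)=+0→XX../OX.O; (0,2)=+1→.XX./OX.O*; (0,3)=+0→.X.X/OX.O; (1,2)=+0→.X../OXXO
ply 2, O at .XX./OX.O | (0,0)=-1→OXX./OX.O*; (0,3)=-1→.XXO/OX.O; (1,2)=-1→.XX./OXOO
ply 3, X at OXX./OX.O | (0,3)=+1→OXXX/OX.O*; (1,2)=+0→OXX./OXXO
ply 4: OXXX/OX.O is terminal -1 (O); from .X../OX.O depth 4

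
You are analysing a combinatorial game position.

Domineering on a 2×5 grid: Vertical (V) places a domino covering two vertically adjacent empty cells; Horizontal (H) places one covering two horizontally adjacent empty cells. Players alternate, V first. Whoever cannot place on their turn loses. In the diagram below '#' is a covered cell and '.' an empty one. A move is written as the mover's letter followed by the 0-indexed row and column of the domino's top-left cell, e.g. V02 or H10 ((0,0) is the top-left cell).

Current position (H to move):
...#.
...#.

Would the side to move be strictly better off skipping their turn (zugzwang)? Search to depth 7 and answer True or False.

zugzwang(...#./...#., H) = False

ply 1, H at ...#./...#. | H00=-1→##.#./...#.*; H01=-1→.###./...#.; H10=-1→...#./##.#.; H11=-1→...#./.###.
ply 2, V at ##.#./...#. | V02=+1→####./..##.*; V04=-1→##.##/...##
ply 3, H at ####./..##. | H10=-1→####./####.*
ply 4, V at ####./####. | V04=+1→#####/#####*
ply 5: #####/##### is terminal -1 (H); from ...#./...#. depth 7
suppose H passes — search the same position with V to move:
pass> ply 1, V at ...#./...#. | V00=-1→#..#./#..#.; V01=+1→.#.#./.#.#.*; V02=-1→..##./..##.; V04=-1→...##/...##
pass> ply 2: .#.#./.#.#. is terminal -1 (H); from ...#./...#. depth 7
for H: play -1, pass -1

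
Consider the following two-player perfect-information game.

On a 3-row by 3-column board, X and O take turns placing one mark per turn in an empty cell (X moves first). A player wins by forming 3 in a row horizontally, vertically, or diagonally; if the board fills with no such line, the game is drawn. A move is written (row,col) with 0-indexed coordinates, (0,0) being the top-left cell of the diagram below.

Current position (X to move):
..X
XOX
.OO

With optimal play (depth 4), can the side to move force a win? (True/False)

X winning at [..X/XOX/.OO]: False

p1 X@[..X/XOX/.OO]: (0,0)[X.X/XOX/.OO]-1* (0,1)[.XX/XOX/.OO]-1 (2,0)[..X/XOX/XOO]-1
p2 O@[X.X/XOX/.OO]: (0,1)[XOX/XOX/.OO]+1* (2,0)[X.X/XOX/OOO]+1
p3 X@[XOX/XOX/.OO] terminal -1; root [..X/XOX/.OO] d4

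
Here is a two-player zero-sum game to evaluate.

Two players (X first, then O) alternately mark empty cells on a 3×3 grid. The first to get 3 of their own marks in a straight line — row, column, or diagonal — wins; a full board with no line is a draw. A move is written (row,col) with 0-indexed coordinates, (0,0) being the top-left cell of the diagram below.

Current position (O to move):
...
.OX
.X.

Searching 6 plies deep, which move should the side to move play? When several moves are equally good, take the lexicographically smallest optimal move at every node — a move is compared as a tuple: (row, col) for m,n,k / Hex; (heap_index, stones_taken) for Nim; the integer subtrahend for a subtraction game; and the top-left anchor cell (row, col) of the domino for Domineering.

O's best at [.../.OX/.X.]: (0,2)

[.../.OX/.X.] O move#1: (0,0):-1/O../.OX/.X., (0,1):-1/.O./.OX/.X., (0,2):+0/..O/.OX/.X.*, (1,0):-1/.../OOX/.X., (2,0):+0/.../.OX/OX., (2,2):+0/.../.OX/.XO
[..O/.OX/.X.] X move#2: (0,0):-1/X.O/.OX/.X., (0,1):-1/.XO/.OX/.X., (1,0):-1/..O/XOX/.X., (2,0):+0/..O/.OX/XX.*, (2,2):-1/..O/.OX/.XX
[..O/.OX/XX.] O move#3: (0,0):-1/O.O/.OX/XX., (0,1):-1/.OO/.OX/XX., (1,0):-1/..O/OOX/XX., (2,2):+0/..O/.OX/XXO*
[..O/.OX/XXO] X move#4: (0,0):+0/X.O/.OX/XXO*, (0,1):-1/.XO/.OX/XXO, (1,0):-1/..O/XOX/XXO
[X.O/.OX/XXO] O move#5: (0,1):-1/XOO/.OX/XXO, (1,0):+0/X.O/OOX/XXO*
[X.O/OOX/XXO] X move#6: (0,1):+0/XXO/OOX/XXO*
[XXO/OOX/XXO] end (terminal +0, O#7); searched .../.OX/.X. to 6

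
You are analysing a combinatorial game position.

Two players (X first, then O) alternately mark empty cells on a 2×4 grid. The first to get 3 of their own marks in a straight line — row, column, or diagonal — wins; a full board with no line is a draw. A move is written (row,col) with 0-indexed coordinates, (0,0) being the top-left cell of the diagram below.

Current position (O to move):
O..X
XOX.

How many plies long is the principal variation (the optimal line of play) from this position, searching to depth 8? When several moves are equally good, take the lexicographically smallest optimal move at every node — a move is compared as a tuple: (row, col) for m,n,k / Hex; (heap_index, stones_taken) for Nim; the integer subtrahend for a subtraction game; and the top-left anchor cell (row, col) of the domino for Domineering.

PV length from [O..X/XOX.]: 3 plies

[O..X/XOX.] O move#1: (0,1):+0/OO.X/XOX.*, (0,2):+0/O.OX/XOX., (1,3):+0/O..X/XOXO
[OO.X/XOX.] X move#2: (0,2):+0/OOXX/XOX.*, (1,3):-1/OO.X/XOXX
[OOXX/XOX.] O move#3: (1,3):+0/OOXX/XOXO*
[OOXX/XOXO] end (terminal +0, X#4); searched O..X/XOX. to 8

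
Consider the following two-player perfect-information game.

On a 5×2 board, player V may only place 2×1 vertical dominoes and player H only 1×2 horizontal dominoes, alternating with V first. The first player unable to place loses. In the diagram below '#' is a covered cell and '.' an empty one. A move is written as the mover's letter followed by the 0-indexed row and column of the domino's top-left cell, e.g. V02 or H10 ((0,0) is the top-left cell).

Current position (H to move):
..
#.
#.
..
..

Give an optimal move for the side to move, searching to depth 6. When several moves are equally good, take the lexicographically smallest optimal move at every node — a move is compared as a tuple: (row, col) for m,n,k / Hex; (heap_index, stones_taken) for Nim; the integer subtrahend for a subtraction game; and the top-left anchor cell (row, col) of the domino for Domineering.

p1 H@[../#./#./../..]: H00[##/#./#./../..]-1 H30[../#./#./##/..]+1* H40[../#./#./../##]+1
p2 V@[../#./#./##/..]: V01[.#/##/#./##/..]-1* V11[../##/##/##/..]-1
p3 H@[.#/##/#./##/..]: H40[.#/##/#./##/##]+1*
p4 V@[.#/##/#./##/##] terminal -1; root [../#./#./../..] d6

H's best at [../#./#./../..]: H30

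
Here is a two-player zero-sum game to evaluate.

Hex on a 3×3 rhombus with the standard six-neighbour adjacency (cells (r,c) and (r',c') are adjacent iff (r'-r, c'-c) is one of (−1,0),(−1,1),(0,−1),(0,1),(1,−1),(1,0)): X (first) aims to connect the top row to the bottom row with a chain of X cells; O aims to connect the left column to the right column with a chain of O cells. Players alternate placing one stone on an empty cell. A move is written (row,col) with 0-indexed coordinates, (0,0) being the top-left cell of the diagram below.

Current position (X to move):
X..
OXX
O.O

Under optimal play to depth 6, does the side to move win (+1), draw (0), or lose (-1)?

value(X../OXX/O.O, X) = +1

p1 X@[X../OXX/O.O]: (0,1)[XX./OXX/O.O]-1 (0,2)[X.X/OXX/O.O]-1 (2,1)[X../OXX/OXO]+1*
p2 O@[X../OXX/OXO]: (0,1)[XO./OXX/OXO]-1* (0,2)[X.O/OXX/OXO]-1
p3 X@[XO./OXX/OXO]: (0,2)[XOX/OXX/OXO]+1*
p4 O@[XOX/OXX/OXO] terminal -1; root [X../OXX/O.O] d6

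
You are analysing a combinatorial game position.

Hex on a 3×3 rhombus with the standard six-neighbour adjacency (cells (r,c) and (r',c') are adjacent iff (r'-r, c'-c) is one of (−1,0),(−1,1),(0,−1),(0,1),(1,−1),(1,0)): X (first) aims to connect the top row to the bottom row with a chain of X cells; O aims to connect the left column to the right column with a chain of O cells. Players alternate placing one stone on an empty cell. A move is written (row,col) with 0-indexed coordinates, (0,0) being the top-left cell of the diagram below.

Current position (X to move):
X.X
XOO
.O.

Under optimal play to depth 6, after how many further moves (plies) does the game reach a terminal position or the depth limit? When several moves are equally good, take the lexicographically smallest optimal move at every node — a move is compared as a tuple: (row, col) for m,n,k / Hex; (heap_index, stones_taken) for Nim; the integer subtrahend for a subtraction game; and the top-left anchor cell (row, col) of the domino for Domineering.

ply 1, X at X.X/XOO/.O. | (0,1)=-1→XXX/XOO/.O.; (2,0)=+1→X.X/XOO/XO.*; (2,2)=-1→X.X/XOO/.OX
ply 2: X.X/XOO/XO. is terminal -1 (O); from X.X/XOO/.O. depth 6

PV length from [X.X/XOO/.O.]: 1 ply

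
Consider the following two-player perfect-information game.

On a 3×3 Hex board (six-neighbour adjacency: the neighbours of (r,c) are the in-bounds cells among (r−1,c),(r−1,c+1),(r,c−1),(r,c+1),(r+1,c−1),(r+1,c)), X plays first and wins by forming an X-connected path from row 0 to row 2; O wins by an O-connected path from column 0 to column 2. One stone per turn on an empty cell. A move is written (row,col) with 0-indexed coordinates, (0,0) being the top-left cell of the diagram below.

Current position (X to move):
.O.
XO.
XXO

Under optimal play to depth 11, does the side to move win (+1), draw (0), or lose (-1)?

[.O./XO./XXO] X move#1: (0,0):+1/XO./XO./XXO*, (0,2):+1/.OX/XO./XXO, (1,2):+1/.O./XOX/XXO
[XO./XO./XXO] end (terminal -1, O#2); searched .O./XO./XXO to 11

value(.O./XO./XXO, X) = +1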